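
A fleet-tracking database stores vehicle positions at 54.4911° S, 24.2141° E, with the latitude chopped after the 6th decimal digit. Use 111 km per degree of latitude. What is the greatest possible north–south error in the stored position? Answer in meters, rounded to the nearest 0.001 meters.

Truncating at 6 decimal places can drop up to a full unit in the last place, so the latitude may be off by as much as 1e-06°.
Along the meridian that is 1e-06° × 111000 m/° = 0.111 m.

0.111 meters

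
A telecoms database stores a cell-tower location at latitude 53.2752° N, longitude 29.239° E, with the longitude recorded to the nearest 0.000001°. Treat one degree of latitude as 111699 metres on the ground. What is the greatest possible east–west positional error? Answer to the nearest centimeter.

Rounding to 6 decimal places leaves the longitude within ±5e-07° of the true value.
At latitude 53.2752° a degree of longitude spans 111699 m × cos 53.2752° = 111699 × 0.5980 ≈ 66792.9 m.
So at most 5e-07° × 66792.9 ≈ 0.0333964 m east–west.
That is 0.0333964 m = 3.3396 cm.

3 centimeters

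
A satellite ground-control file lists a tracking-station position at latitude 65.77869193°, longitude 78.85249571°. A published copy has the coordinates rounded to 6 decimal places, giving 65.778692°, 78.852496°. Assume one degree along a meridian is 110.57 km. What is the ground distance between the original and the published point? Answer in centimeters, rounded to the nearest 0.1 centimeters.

Δlat = 65.77869193 − 65.778692 = -0.00000007°; Δlon = 78.85249571 − 78.852496 = -0.00000029°.
North–south shift: -0.00000007 × 110570 = -0.0077399 m.
East–west at this latitude: -0.00000029° × 110570 × cos 65.7787° ≈ -0.00000029 × 45362.7 = -0.0131552 m.
Combined displacement = (0.0077399² + 0.0131552²)^½ ≈ 0.0152632 m.
That is 0.0152632 m = 1.5263 cm.

1.5 centimeters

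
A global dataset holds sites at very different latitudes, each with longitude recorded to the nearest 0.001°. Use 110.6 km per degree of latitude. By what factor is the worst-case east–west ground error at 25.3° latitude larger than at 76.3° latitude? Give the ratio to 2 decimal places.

3.82

Rounding to 3 decimal places leaves the longitude within ±0.0005° of the true value.
At 25.3°: 0.0005° × 110600 × cos 25.3° = 0.0005 × 110600 × 0.9041 ≈ 49.996 m.
At 76.3°: 0.0005° × 110600 × cos 76.3° = 0.0005 × 110600 × 0.2368 ≈ 13.097 m.
The ratio reduces to cos 25.3° / cos 76.3° = 0.9041/0.2368 ≈ 3.8173.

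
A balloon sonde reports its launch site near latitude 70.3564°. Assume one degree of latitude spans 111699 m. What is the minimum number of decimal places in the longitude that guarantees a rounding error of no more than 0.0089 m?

At 70.3564° one degree of longitude covers 111699 × cos 70.3564° ≈ 111699 × 0.3362 ≈ 37549.7 m.
Rounding to N decimal places gives at most 0.5 × 10⁻ᴺ degrees of error, i.e. 0.5 × 10⁻ᴺ × 37549.7 m.
Need 0.5 × 37549.7 × 10⁻ᴺ ≤ 0.0089 → 10⁻ᴺ ≤ 4.740e-07, so N ≥ 6.32.
So 7 decimal places suffice (0.00188 m); 6 would allow up to 0.0188 m.

7 decimal places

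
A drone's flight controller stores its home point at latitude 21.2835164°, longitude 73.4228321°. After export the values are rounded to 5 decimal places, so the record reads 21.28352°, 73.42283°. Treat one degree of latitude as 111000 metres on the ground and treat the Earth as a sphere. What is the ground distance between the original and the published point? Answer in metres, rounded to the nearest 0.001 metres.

The latitude changed by -0.0000036° and the longitude by +0.0000021°.
N–S: -0.0000036° × 111000 m/° = -0.3996 m.
East–west at this latitude: 0.0000021° × 111000 × cos 21.2835° ≈ 0.0000021 × 103429 = 0.217202 m.
Hypotenuse of the two orthogonal shifts: √(0.3996² + 0.217202²) = 0.454815 m.

0.455 metres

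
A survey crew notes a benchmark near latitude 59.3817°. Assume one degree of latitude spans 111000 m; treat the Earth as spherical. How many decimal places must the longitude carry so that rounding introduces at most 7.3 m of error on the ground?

At 59.3817° one degree of longitude covers 111000 × cos 59.3817° ≈ 111000 × 0.5093 ≈ 56534.1 m.
With N decimal places the half-ulp bound is 0.5·10⁻ᴺ°, or 0.5·10⁻ᴺ × 56534.1 m on the ground.
Need 0.5 × 56534.1 × 10⁻ᴺ ≤ 7.3 → 10⁻ᴺ ≤ 2.583e-04, so N ≥ 3.59.
At 3 places the error can reach 28.3 m, but 4 places keeps it to 2.83 m.

4 decimal places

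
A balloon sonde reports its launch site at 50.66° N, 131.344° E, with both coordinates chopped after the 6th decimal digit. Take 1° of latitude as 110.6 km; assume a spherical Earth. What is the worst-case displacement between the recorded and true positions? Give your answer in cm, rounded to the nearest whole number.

Truncating at 6 decimal places can drop up to a full unit in the last place, so each coordinate may be off by as much as 1e-06°.
North–south component: 1e-06° × 110600 = 0.1106 m.
Longitude error → 1e-06 × 110600 × cos 50.66° = 1e-06 × 110600 × 0.6339 ≈ 0.0701117 m.
Worst case both components are at the extreme and orthogonal: √(0.1106² + 0.0701117²) ≈ 0.13095 m.
That is 0.13095 m = 13.095 cm.

13 cm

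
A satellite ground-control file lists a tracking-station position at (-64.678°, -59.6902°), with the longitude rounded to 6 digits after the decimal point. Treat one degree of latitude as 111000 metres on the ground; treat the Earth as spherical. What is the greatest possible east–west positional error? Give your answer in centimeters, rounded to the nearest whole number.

Rounding to 6 decimal places leaves the longitude within ±5e-07° of the true value.
At latitude 64.678° a degree of longitude spans 111000 m × cos 64.678° = 111000 × 0.4277 ≈ 47475.3 m.
So at most 5e-07° × 47475.3 ≈ 0.0237376 m east–west.
That is 0.0237376 m = 2.3738 cm.

2 centimeters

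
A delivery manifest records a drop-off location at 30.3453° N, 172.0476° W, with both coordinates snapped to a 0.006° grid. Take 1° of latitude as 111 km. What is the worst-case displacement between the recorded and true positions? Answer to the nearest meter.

With a 0.006° grid the true value lies within half a step, ±0.006°/2 = ±0.003°, of the stored one.
N–S: 0.003° × 111000 m/° = 333 m.
E–W at 30.3453°: 0.003° × 111000 × cos 30.3453° = 0.003 × 111000 × 0.8630 ≈ 287.378 m.
The two errors are perpendicular, so the maximum displacement is √(333² + 287.378²) ≈ 439.858 m.

440 meters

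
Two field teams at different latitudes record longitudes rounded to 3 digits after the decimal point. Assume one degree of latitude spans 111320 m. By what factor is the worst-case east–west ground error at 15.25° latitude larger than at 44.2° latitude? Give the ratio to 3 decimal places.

Rounding to 3 decimal places leaves the longitude within ±0.0005° of the true value.
Error at 15.25° = 0.0005° × 111320 × cos 15.25° ≈ 55.66 × 0.9648 = 53.7 m.
Error at 44.2° = 0.0005° × 111320 × cos 44.2° ≈ 55.66 × 0.7169 = 39.903 m.
Ratio: 53.7 / 39.903 = cos 15.25° / cos 44.2° ≈ 1.3458.

1.346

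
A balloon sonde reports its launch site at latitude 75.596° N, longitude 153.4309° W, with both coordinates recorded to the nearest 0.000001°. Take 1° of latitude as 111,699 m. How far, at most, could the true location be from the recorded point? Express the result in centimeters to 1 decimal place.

5.8 centimeters

Rounding to 6 decimal places leaves each coordinate within ±5e-07° of the true value.
North–south component: 5e-07° × 111699 = 0.0558495 m.
Longitude error → 5e-07 × 111699 × cos 75.596° = 5e-07 × 111699 × 0.2488 ≈ 0.013893 m.
The two errors are perpendicular, so the maximum displacement is √(0.0558495² + 0.013893²) ≈ 0.0575516 m.
That is 0.0575516 m = 5.7552 cm.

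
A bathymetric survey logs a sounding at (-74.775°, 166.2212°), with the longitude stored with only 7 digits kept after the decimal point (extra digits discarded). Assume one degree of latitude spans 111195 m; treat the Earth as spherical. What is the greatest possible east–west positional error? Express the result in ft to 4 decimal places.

Truncating at 7 decimal places can drop up to a full unit in the last place, so the longitude may be off by as much as 1e-07°.
One degree of longitude at 74.775° is 111195 × cos 74.775° ≈ 111195 × 0.2626 = 29200.9 m.
Maximum E–W displacement: 1e-07 × 29200.9 = 0.00292009 m.
Converting: 0.00292009 m × 3.2808 ft/m ≈ 0.0095804 ft.

0.0096 ft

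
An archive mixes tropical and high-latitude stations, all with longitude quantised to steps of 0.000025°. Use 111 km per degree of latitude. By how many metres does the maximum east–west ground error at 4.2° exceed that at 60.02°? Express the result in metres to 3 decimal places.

0.690 metres

With a 0.000025° grid the true value lies within half a step, ±0.000025°/2 = ±1.25e-05°, of the stored one.
Error at 4.2° = 1.25e-05° × 111000 × cos 4.2° ≈ 1.3875 × 0.9973 = 1.3838 m.
At 60.02°: 1.25e-05° × 111000 × cos 60.02° = 1.25e-05 × 111000 × 0.4997 ≈ 0.69333 m.
Difference: 1.3838 − 0.69333 = 0.69044 m.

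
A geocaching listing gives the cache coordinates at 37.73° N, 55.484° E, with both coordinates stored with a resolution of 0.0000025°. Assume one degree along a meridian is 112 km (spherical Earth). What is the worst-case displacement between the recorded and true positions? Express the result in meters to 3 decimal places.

0.178 meters

With a 0.0000025° grid the true value lies within half a step, ±0.0000025°/2 = ±1.25e-06°, of the stored one.
Latitude error → 1.25e-06 × 112000 = 0.14 m along the meridian.
E–W at 37.73°: 1.25e-06° × 112000 × cos 37.73° = 1.25e-06 × 112000 × 0.7909 ≈ 0.110726 m.
Combining orthogonally: (0.14² + 0.110726²)^½ ≈ 0.178495 m.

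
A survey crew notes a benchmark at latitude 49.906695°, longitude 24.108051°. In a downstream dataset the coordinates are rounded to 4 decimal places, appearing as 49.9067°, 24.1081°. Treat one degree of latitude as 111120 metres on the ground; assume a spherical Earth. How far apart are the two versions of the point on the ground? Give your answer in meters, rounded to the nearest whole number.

4 meters

The latitude changed by -0.000005° and the longitude by -0.000049°.
N–S: -0.000005° × 111120 m/° = -0.5556 m.
East–west at this latitude: -0.000049° × 111120 × cos 49.9067° ≈ -0.000049 × 71565.1 = -3.50669 m.
Distance: √(0.5556² + 3.50669²) ≈ 3.55043 m.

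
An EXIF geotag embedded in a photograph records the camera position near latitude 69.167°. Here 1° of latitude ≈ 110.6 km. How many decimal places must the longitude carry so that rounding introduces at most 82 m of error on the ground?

At 69.167° one degree of longitude covers 110600 × cos 69.167° ≈ 110600 × 0.3556 ≈ 39334.4 m.
Rounding to N decimal places gives at most 0.5 × 10⁻ᴺ degrees of error, i.e. 0.5 × 10⁻ᴺ × 39334.4 m.
Need 0.5 × 39334.4 × 10⁻ᴺ ≤ 82 → 10⁻ᴺ ≤ 4.169e-03, so N ≥ 2.38.
N = 2 would give 197 m (too coarse); N = 3 gives 19.7 m ≤ 82 m.

3 decimal places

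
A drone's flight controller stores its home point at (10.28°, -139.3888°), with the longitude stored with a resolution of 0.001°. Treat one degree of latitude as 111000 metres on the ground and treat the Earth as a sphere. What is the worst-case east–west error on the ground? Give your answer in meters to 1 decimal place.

With a 0.001° grid the true value lies within half a step, ±0.001°/2 = ±0.0005°, of the stored one.
At latitude 10.28° a degree of longitude spans 111000 m × cos 10.28° = 111000 × 0.9839 ≈ 109218 m.
So at most 0.0005° × 109218 ≈ 54.6091 m east–west.

54.6 meters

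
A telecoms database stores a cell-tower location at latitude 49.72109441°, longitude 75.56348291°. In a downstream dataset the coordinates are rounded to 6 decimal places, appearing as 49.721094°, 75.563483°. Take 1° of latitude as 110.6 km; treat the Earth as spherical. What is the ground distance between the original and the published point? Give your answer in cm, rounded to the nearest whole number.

5 cm

Δlat = 49.72109441 − 49.721094 = +0.00000041°; Δlon = 75.56348291 − 75.563483 = -0.00000009°.
N–S: 0.00000041° × 110600 m/° = 0.045346 m.
East–west at this latitude: -0.00000009° × 110600 × cos 49.7211° ≈ -0.00000009 × 71503.9 = -0.00643535 m.
Hypotenuse of the two orthogonal shifts: √(0.045346² + 0.00643535²) = 0.0458004 m.
That is 0.0458004 m = 4.58 cm.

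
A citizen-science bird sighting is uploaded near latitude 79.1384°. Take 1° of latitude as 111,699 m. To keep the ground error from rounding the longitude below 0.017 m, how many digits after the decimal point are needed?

6 decimal places

At 79.1384° one degree of longitude covers 111699 × cos 79.1384° ≈ 111699 × 0.1884 ≈ 21048.3 m.
N decimal places → at most half a unit in the last place, 0.5 × 10⁻ᴺ° = 21048.3/2 × 10⁻ᴺ m.
Need 0.5 × 21048.3 × 10⁻ᴺ ≤ 0.017 → 10⁻ᴺ ≤ 1.615e-06, so N ≥ 5.79.
N = 5 would give 0.105 m (too coarse); N = 6 gives 0.0105 m ≤ 0.017 m.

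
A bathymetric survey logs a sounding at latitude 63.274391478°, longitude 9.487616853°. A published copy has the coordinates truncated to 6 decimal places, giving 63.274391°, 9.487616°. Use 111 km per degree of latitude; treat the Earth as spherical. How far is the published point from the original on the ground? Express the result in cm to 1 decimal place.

6.8 cm

Δlat = 63.274391478 − 63.274391 = +0.000000478°; Δlon = 9.487616853 − 9.487616 = +0.000000853°.
North–south shift: 0.000000478 × 111000 = 0.053058 m.
East–west at this latitude: 0.000000853° × 111000 × cos 63.2744° ≈ 0.000000853 × 49918.7 = 0.0425807 m.
Combined displacement = (0.053058² + 0.0425807²)^½ ≈ 0.0680314 m.
That is 0.0680314 m = 6.8031 cm.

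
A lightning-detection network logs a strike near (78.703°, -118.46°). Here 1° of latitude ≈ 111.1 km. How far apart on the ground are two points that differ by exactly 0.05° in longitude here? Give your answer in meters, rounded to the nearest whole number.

0.05° of longitude at 78.703° is 0.05 × 111100 × cos 78.703° ≈ 0.05 × 21763.9 = 1088.2 m.

1088 meters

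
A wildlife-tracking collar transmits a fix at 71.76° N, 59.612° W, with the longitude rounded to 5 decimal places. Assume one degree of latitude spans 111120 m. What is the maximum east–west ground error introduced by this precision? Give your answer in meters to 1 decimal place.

0.2 meters

Rounding to 5 decimal places leaves the longitude within ±5e-06° of the true value.
One degree of longitude at 71.76° is 111120 × cos 71.76° ≈ 111120 × 0.3130 = 34780.3 m.
Maximum E–W displacement: 5e-06 × 34780.3 = 0.173902 m.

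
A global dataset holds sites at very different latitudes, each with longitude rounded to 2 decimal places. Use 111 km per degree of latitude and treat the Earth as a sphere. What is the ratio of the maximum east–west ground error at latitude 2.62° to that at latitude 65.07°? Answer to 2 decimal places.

Rounding to 2 decimal places leaves the longitude within ±0.005° of the true value.
Error at 2.62° = 0.005° × 111000 × cos 2.62° ≈ 555 × 0.9990 = 554.42 m.
At 65.07°: 0.005° × 111000 × cos 65.07° = 0.005 × 111000 × 0.4215 ≈ 233.94 m.
The ratio reduces to cos 2.62° / cos 65.07° = 0.9990/0.4215 ≈ 2.3699.

2.37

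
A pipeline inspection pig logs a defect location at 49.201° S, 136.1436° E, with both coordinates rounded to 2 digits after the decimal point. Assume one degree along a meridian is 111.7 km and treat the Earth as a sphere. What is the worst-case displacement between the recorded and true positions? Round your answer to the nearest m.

667 m

Rounding to 2 decimal places leaves each coordinate within ±0.005° of the true value.
North–south component: 0.005° × 111700 = 558.5 m.
Longitude error → 0.005 × 111700 × cos 49.201° = 0.005 × 111700 × 0.6534 ≈ 364.928 m.
Worst case both components are at the extreme and orthogonal: √(558.5² + 364.928²) ≈ 667.154 m.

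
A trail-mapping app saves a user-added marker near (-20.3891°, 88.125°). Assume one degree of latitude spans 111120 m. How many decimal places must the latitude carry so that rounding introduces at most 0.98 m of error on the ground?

One degree of latitude covers 111120 m.
Rounding to N decimal places gives at most 0.5 × 10⁻ᴺ degrees of error, i.e. 0.5 × 10⁻ᴺ × 111120 m.
Need 0.5 × 111120 × 10⁻ᴺ ≤ 0.98 → 10⁻ᴺ ≤ 1.764e-05, so N ≥ 4.75.
At 4 places the error can reach 5.56 m, but 5 places keeps it to 0.556 m.

5 decimal places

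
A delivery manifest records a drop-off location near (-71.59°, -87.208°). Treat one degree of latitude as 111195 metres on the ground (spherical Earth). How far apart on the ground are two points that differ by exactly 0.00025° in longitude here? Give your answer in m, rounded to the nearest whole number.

9 m

0.00025° of longitude at 71.59° is 0.00025 × 111195 × cos 71.59° ≈ 0.00025 × 35117 = 8.77925 m.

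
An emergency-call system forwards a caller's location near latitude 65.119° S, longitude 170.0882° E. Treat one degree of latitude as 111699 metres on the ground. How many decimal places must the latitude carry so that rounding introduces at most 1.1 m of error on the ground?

5 decimal places

One degree of latitude covers 111699 m.
Rounding to N decimal places gives at most 0.5 × 10⁻ᴺ degrees of error, i.e. 0.5 × 10⁻ᴺ × 111699 m.
Setting 55849.5 × 10⁻ᴺ ≤ 1.1 gives 10ᴺ ≥ 5.077e+04, i.e. N ≥ 4.71.
At 4 places the error can reach 5.58 m, but 5 places keeps it to 0.558 m.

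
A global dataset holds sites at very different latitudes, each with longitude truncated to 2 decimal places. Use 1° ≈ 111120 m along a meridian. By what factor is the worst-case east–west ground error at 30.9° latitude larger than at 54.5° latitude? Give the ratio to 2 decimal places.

1.48

Truncating at 2 decimal places can drop up to a full unit in the last place, so the longitude may be off by as much as 0.01°.
At 30.9°: 0.01° × 111120 × cos 30.9° = 0.01 × 111120 × 0.8581 ≈ 953.48 m.
At 54.5°: 0.01° × 111120 × cos 54.5° = 0.01 × 111120 × 0.5807 ≈ 645.28 m.
The ratio reduces to cos 30.9° / cos 54.5° = 0.8581/0.5807 ≈ 1.4776.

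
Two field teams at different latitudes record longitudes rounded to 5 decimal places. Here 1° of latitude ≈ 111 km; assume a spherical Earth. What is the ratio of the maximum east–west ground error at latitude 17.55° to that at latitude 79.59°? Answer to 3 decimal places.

5.277

Rounding to 5 decimal places leaves the longitude within ±5e-06° of the true value.
At 17.55°: 5e-06° × 111000 × cos 17.55° = 5e-06 × 111000 × 0.9535 ≈ 0.52917 m.
At 79.59°: 5e-06° × 111000 × cos 79.59° = 5e-06 × 111000 × 0.1807 ≈ 0.10028 m.
The ratio reduces to cos 17.55° / cos 79.59° = 0.9535/0.1807 ≈ 5.2767.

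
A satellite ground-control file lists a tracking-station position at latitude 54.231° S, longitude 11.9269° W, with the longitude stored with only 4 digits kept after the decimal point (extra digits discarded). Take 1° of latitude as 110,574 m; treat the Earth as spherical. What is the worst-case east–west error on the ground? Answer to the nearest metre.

Truncating at 4 decimal places can drop up to a full unit in the last place, so the longitude may be off by as much as 0.0001°.
Parallels shrink by cos φ, so at 54.231° a degree of longitude is 110574 × 0.5845 ≈ 64632.6 m.
Maximum E–W displacement: 0.0001 × 64632.6 = 6.46326 m.

6 metres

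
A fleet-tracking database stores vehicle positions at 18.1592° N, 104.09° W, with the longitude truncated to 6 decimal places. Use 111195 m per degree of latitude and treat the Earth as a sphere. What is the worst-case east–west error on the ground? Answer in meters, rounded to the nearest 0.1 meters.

0.1 meters

Truncating at 6 decimal places can drop up to a full unit in the last place, so the longitude may be off by as much as 1e-06°.
At latitude 18.1592° a degree of longitude spans 111195 m × cos 18.1592° = 111195 × 0.9502 ≈ 105657 m.
Maximum E–W displacement: 1e-06 × 105657 = 0.105657 m.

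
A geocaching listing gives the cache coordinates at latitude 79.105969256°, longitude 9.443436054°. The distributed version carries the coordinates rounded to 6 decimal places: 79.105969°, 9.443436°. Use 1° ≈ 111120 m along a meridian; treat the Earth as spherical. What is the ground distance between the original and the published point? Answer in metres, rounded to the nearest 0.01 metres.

0.03 metres

The latitude changed by +0.000000256° and the longitude by +0.000000054°.
North–south shift: 0.000000256 × 111120 = 0.0284467 m.
E–W at 79.106°: 0.000000054° × 111120 × cos 79.106° = 0.000000054 × 111120 × 0.1890 ≈ 0.00113405 m.
Hypotenuse of the two orthogonal shifts: √(0.0284467² + 0.00113405²) = 0.0284693 m.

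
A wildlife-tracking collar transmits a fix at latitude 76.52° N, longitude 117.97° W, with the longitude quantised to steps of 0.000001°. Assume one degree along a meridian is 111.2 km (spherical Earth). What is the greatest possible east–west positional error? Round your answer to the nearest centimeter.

With a 0.000001° grid the true value lies within half a step, ±0.000001°/2 = ±5e-07°, of the stored one.
At latitude 76.52° a degree of longitude spans 111200 m × cos 76.52° = 111200 × 0.2331 ≈ 25921.4 m.
East–west error: 5e-07° × 25921.4 m/° ≈ 0.0129607 m.
That is 0.0129607 m = 1.2961 cm.

1 centimeters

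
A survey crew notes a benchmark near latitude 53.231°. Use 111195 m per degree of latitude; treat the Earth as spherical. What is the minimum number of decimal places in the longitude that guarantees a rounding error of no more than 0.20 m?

6

At 53.231° one degree of longitude covers 111195 × cos 53.231° ≈ 111195 × 0.5986 ≈ 66560.2 m.
N decimal places → at most half a unit in the last place, 0.5 × 10⁻ᴺ° = 66560.2/2 × 10⁻ᴺ m.
Setting 33280.1 × 10⁻ᴺ ≤ 0.20 gives 10ᴺ ≥ 1.664e+05, i.e. N ≥ 5.22.
N = 5 would give 0.333 m (too coarse); N = 6 gives 0.0333 m ≤ 0.20 m.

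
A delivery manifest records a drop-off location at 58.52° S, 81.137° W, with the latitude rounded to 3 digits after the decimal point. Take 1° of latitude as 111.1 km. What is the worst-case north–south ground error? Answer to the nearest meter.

56 meters

Rounding to 3 decimal places leaves the latitude within ±0.0005° of the true value.
So the N–S error is at most 0.0005 × 111100 = 55.55 m.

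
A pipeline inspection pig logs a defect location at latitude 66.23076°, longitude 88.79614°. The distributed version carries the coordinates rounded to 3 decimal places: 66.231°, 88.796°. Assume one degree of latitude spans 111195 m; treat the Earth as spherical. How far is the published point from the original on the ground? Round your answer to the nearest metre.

27 metres

The latitude changed by -0.00024° and the longitude by +0.00014°.
N–S: -0.00024° × 111195 m/° = -26.6868 m.
E–W at 66.231°: 0.00014° × 111195 × cos 66.231° = 0.00014 × 111195 × 0.4031 ≈ 6.2744 m.
Hypotenuse of the two orthogonal shifts: √(26.6868² + 6.2744²) = 27.4145 m.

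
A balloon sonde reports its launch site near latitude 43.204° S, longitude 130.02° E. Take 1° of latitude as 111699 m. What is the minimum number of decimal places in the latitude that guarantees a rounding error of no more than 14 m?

One degree of latitude covers 111699 m.
N decimal places → at most half a unit in the last place, 0.5 × 10⁻ᴺ° = 111699/2 × 10⁻ᴺ m.
Need 0.5 × 111699 × 10⁻ᴺ ≤ 14 → 10⁻ᴺ ≤ 2.507e-04, so N ≥ 3.60.
So 4 decimal places suffice (5.58 m); 3 would allow up to 55.8 m.

4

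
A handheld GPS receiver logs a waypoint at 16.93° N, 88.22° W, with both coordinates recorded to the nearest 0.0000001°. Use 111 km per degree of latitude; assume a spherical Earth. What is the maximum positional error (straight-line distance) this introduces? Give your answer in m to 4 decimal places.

0.0077 m

Rounding to 7 decimal places leaves each coordinate within ±5e-08° of the true value.
N–S: 5e-08° × 111000 m/° = 0.00555 m.
East–west component at 16.93°: 5e-08° × 111000 × cos 16.93° ≈ 5e-08 × 106189 ≈ 0.00530947 m.
Worst case both components are at the extreme and orthogonal: √(0.00555² + 0.00530947²) ≈ 0.00768069 m.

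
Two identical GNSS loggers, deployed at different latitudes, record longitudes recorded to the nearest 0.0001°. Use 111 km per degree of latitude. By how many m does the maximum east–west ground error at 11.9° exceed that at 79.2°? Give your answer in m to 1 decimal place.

4.4 m

Rounding to 4 decimal places leaves the longitude within ±5e-05° of the true value.
Error at 11.9° = 5e-05° × 111000 × cos 11.9° ≈ 5.55 × 0.9785 = 5.4307 m.
Error at 79.2° = 5e-05° × 111000 × cos 79.2° ≈ 5.55 × 0.1874 = 1.04 m.
So the lower-latitude error exceeds the higher by 5.4307 − 1.04 = 4.3908 m.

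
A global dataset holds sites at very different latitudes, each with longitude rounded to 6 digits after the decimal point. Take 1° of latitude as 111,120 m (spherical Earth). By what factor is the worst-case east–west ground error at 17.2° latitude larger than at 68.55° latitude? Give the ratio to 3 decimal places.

Rounding to 6 decimal places leaves the longitude within ±5e-07° of the true value.
At 17.2°: 5e-07° × 111120 × cos 17.2° = 5e-07 × 111120 × 0.9553 ≈ 0.053075 m.
Error at 68.55° = 5e-07° × 111120 × cos 68.55° ≈ 0.05556 × 0.3657 = 0.020318 m.
Ratio: 0.053075 / 0.020318 = cos 17.2° / cos 68.55° ≈ 2.6123.

2.612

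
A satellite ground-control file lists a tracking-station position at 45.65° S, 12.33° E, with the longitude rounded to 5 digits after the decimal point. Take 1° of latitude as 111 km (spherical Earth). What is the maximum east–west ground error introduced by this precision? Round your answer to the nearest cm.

Rounding to 5 decimal places leaves the longitude within ±5e-06° of the true value.
One degree of longitude at 45.65° is 111000 × cos 45.65° ≈ 111000 × 0.6990 = 77593.4 m.
Maximum E–W displacement: 5e-06 × 77593.4 = 0.387967 m.
That is 0.387967 m = 38.797 cm.

39 cm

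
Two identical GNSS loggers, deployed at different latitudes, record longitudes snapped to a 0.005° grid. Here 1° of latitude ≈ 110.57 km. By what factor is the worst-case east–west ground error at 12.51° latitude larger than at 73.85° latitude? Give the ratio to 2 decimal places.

With a 0.005° grid the true value lies within half a step, ±0.005°/2 = ±0.0025°, of the stored one.
Error at 12.51° = 0.0025° × 110570 × cos 12.51° ≈ 276.43 × 0.9763 = 269.86 m.
At 73.85°: 0.0025° × 110570 × cos 73.85° = 0.0025 × 110570 × 0.2782 ≈ 76.888 m.
Ratio: 269.86 / 76.888 = cos 12.51° / cos 73.85° ≈ 3.5098.

3.51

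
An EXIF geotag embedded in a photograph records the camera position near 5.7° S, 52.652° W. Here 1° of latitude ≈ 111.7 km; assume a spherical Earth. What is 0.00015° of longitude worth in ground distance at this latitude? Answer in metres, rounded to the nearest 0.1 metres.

0.00015° of longitude at 5.7° is 0.00015 × 111700 × cos 5.7° ≈ 0.00015 × 111148 = 16.6722 m.

16.7 metres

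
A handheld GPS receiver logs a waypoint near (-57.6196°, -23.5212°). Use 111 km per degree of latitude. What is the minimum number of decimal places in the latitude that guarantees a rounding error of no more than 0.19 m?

6 decimal places

One degree of latitude covers 111000 m.
N decimal places → at most half a unit in the last place, 0.5 × 10⁻ᴺ° = 111000/2 × 10⁻ᴺ m.
Setting 55500 × 10⁻ᴺ ≤ 0.19 gives 10ᴺ ≥ 2.921e+05, i.e. N ≥ 5.47.
At 5 places the error can reach 0.555 m, but 6 places keeps it to 0.0555 m.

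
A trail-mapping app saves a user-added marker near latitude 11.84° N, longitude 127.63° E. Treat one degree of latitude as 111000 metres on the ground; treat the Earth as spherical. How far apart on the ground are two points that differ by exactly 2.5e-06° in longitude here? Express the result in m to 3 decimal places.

0.272 m

2.5e-06° of longitude at 11.84° is 2.5e-06 × 111000 × cos 11.84° ≈ 2.5e-06 × 108638 = 0.271596 m.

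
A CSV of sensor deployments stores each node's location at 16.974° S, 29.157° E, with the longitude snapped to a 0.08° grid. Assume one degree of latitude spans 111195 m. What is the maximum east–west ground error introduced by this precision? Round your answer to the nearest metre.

4254 metres

With a 0.08° grid the true value lies within half a step, ±0.08°/2 = ±0.04°, of the stored one.
One degree of longitude at 16.974° is 111195 × cos 16.974° ≈ 111195 × 0.9564 = 106351 m.
Maximum E–W displacement: 0.04 × 106351 = 4254.04 m.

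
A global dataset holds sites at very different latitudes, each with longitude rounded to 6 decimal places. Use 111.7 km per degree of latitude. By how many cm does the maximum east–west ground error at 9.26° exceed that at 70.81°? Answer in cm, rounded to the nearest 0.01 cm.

Rounding to 6 decimal places leaves the longitude within ±5e-07° of the true value.
Error at 9.26° = 5e-07° × 111700 × cos 9.26° ≈ 0.05585 × 0.9870 = 0.055122 m.
Error at 70.81° = 5e-07° × 111700 × cos 70.81° ≈ 0.05585 × 0.3287 = 0.018358 m.
Difference: 0.055122 − 0.018358 = 0.036764 m.
That is 0.0367642 m = 3.6764 cm.

3.68 cm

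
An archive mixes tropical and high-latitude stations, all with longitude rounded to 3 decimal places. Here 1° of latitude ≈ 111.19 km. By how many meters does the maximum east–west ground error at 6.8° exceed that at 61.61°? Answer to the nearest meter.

Rounding to 3 decimal places leaves the longitude within ±0.0005° of the true value.
Error at 6.8° = 0.0005° × 111190 × cos 6.8° ≈ 55.595 × 0.9930 = 55.204 m.
At 61.61°: 0.0005° × 111190 × cos 61.61° = 0.0005 × 111190 × 0.4755 ≈ 26.434 m.
So the lower-latitude error exceeds the higher by 55.204 − 26.434 = 28.77 m.

29 meters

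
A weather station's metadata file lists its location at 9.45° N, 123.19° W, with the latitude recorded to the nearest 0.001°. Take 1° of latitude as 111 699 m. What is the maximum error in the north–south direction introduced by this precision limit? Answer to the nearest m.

56 m

Rounding to 3 decimal places leaves the latitude within ±0.0005° of the true value.
Along the meridian that is 0.0005° × 111699 m/° = 55.8495 m.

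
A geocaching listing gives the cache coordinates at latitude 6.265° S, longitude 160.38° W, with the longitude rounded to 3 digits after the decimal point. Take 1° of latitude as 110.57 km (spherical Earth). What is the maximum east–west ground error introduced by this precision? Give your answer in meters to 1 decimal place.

55.0 meters

Rounding to 3 decimal places leaves the longitude within ±0.0005° of the true value.
At latitude 6.265° a degree of longitude spans 110570 m × cos 6.265° = 110570 × 0.9940 ≈ 109910 m.
So at most 0.0005° × 109910 ≈ 54.9548 m east–west.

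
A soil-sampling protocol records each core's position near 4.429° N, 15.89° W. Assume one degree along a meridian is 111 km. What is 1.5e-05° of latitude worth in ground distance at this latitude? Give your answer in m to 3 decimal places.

1.665 m

Along a meridian 1.5e-05° is 1.5e-05 × 111000 = 1.665 m.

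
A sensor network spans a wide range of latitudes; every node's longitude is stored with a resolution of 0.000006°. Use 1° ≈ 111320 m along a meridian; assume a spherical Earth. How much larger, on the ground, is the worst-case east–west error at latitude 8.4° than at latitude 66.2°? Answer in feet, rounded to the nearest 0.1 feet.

With a 0.000006° grid the true value lies within half a step, ±0.000006°/2 = ±3e-06°, of the stored one.
Error at 8.4° = 3e-06° × 111320 × cos 8.4° ≈ 0.33396 × 0.9893 = 0.33038 m.
Error at 66.2° = 3e-06° × 111320 × cos 66.2° ≈ 0.33396 × 0.4035 = 0.13477 m.
Difference: 0.33038 − 0.13477 = 0.19561 m.
Converting: 0.195609 m × 3.2808 ft/m ≈ 0.64176 ft.

0.6 feet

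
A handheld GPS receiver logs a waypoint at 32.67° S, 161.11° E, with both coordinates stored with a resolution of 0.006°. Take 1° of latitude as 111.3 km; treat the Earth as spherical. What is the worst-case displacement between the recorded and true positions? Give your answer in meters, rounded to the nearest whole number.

With a 0.006° grid the true value lies within half a step, ±0.006°/2 = ±0.003°, of the stored one.
North–south component: 0.003° × 111300 = 333.9 m.
East–west component at 32.67°: 0.003° × 111300 × cos 32.67° ≈ 0.003 × 93691.6 ≈ 281.075 m.
The two errors are perpendicular, so the maximum displacement is √(333.9² + 281.075²) ≈ 436.454 m.

436 meters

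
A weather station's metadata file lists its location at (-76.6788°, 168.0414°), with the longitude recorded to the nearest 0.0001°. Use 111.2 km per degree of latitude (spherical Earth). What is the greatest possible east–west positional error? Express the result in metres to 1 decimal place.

Rounding to 4 decimal places leaves the longitude within ±5e-05° of the true value.
At latitude 76.6788° a degree of longitude spans 111200 m × cos 76.6788° = 111200 × 0.2304 ≈ 25621.6 m.
So at most 5e-05° × 25621.6 ≈ 1.28108 m east–west.

1.3 metres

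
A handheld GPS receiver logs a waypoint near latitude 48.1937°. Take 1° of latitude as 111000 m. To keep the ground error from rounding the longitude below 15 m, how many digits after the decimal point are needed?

4

At 48.1937° one degree of longitude covers 111000 × cos 48.1937° ≈ 111000 × 0.6666 ≈ 73994.2 m.
With N decimal places the half-ulp bound is 0.5·10⁻ᴺ°, or 0.5·10⁻ᴺ × 73994.2 m on the ground.
Setting 36997.1 × 10⁻ᴺ ≤ 15 gives 10ᴺ ≥ 2466, i.e. N ≥ 3.39.
So 4 decimal places suffice (3.7 m); 3 would allow up to 37 m.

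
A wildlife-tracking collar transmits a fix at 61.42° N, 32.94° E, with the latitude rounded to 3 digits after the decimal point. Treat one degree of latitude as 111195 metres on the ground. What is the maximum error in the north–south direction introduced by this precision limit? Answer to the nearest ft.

Rounding to 3 decimal places leaves the latitude within ±0.0005° of the true value.
North–south distance: 0.0005° × 111195 m/° = 55.5975 m.
In feet: 55.5975 m ÷ 0.3048 ≈ 182.41 ft.

182 ft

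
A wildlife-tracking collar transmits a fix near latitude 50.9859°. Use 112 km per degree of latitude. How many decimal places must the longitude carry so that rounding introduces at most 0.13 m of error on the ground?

6

At 50.9859° one degree of longitude covers 112000 × cos 50.9859° ≈ 112000 × 0.6295 ≈ 70505.3 m.
With N decimal places the half-ulp bound is 0.5·10⁻ᴺ°, or 0.5·10⁻ᴺ × 70505.3 m on the ground.
Setting 35252.7 × 10⁻ᴺ ≤ 0.13 gives 10ᴺ ≥ 2.712e+05, i.e. N ≥ 5.43.
N = 5 would give 0.353 m (too coarse); N = 6 gives 0.0353 m ≤ 0.13 m.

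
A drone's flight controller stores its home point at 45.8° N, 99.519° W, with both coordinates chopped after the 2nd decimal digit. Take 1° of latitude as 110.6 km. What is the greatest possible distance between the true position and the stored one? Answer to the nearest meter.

Truncating at 2 decimal places can drop up to a full unit in the last place, so each coordinate may be off by as much as 0.01°.
Latitude error → 0.01 × 110600 = 1106 m along the meridian.
Longitude error → 0.01 × 110600 × cos 45.8° = 0.01 × 110600 × 0.6972 ≈ 771.065 m.
The two errors are perpendicular, so the maximum displacement is √(1106² + 771.065²) ≈ 1348.25 m.

1348 meters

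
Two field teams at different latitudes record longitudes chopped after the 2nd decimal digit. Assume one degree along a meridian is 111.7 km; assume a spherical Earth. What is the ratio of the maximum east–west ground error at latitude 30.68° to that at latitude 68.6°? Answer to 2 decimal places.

Truncating at 2 decimal places can drop up to a full unit in the last place, so the longitude may be off by as much as 0.01°.
Error at 30.68° = 0.01° × 111700 × cos 30.68° ≈ 1117 × 0.8600 = 960.65 m.
Error at 68.6° = 0.01° × 111700 × cos 68.6° ≈ 1117 × 0.3649 = 407.57 m.
Ratio: 960.65 / 407.57 = cos 30.68° / cos 68.6° ≈ 2.3570.

2.36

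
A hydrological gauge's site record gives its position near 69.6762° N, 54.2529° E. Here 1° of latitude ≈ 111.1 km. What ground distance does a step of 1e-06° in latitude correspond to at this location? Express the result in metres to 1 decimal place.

0.1 metres

Along a meridian 1e-06° is 1e-06 × 111100 = 0.1111 m.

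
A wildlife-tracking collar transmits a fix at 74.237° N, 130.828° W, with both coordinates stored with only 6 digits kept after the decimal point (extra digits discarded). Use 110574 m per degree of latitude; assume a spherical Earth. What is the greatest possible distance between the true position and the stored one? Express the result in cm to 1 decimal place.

Truncating at 6 decimal places can drop up to a full unit in the last place, so each coordinate may be off by as much as 1e-06°.
N–S: 1e-06° × 110574 m/° = 0.110574 m.
E–W at 74.237°: 1e-06° × 110574 × cos 74.237° = 1e-06 × 110574 × 0.2717 ≈ 0.0300384 m.
Combining orthogonally: (0.110574² + 0.0300384²)^½ ≈ 0.114581 m.
That is 0.114581 m = 11.458 cm.

11.5 cm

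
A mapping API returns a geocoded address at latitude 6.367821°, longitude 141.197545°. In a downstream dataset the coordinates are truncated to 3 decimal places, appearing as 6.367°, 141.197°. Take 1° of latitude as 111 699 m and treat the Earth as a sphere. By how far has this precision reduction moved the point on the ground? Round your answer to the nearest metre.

Δlat = 6.367821 − 6.367 = +0.000821°; Δlon = 141.197545 − 141.197 = +0.000545°.
N–S: 0.000821° × 111699 m/° = 91.7049 m.
East–west at this latitude: 0.000545° × 111699 × cos 6.367° ≈ 0.000545 × 111010 = 60.5005 m.
Hypotenuse of the two orthogonal shifts: √(91.7049² + 60.5005²) = 109.864 m.

110 metres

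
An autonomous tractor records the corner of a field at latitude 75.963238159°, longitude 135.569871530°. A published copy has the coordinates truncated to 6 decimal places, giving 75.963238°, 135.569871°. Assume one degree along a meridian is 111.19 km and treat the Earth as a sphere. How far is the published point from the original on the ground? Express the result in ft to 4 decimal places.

Δlat = 75.963238159 − 75.963238 = +0.000000159°; Δlon = 135.569871530 − 135.569871 = +0.000000530°.
N–S: 0.000000159° × 111190 m/° = 0.0176792 m.
E–W at 75.9632°: 0.000000530° × 111190 × cos 75.9632° = 0.000000530 × 111190 × 0.2425 ≈ 0.0142933 m.
Hypotenuse of the two orthogonal shifts: √(0.0176792² + 0.0142933²) = 0.0227344 m.
Converting: 0.0227344 m × 3.2808 ft/m ≈ 0.074588 ft.

0.0746 ft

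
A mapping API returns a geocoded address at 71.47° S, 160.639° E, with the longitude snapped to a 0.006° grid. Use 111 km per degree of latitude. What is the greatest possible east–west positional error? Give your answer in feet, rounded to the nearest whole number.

With a 0.006° grid the true value lies within half a step, ±0.006°/2 = ±0.003°, of the stored one.
Parallels shrink by cos φ, so at 71.47° a degree of longitude is 111000 × 0.3178 ≈ 35275.9 m.
East–west error: 0.003° × 35275.9 m/° ≈ 105.828 m.
Converting: 105.828 m × 3.2808 ft/m ≈ 347.2 ft.

347 feet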